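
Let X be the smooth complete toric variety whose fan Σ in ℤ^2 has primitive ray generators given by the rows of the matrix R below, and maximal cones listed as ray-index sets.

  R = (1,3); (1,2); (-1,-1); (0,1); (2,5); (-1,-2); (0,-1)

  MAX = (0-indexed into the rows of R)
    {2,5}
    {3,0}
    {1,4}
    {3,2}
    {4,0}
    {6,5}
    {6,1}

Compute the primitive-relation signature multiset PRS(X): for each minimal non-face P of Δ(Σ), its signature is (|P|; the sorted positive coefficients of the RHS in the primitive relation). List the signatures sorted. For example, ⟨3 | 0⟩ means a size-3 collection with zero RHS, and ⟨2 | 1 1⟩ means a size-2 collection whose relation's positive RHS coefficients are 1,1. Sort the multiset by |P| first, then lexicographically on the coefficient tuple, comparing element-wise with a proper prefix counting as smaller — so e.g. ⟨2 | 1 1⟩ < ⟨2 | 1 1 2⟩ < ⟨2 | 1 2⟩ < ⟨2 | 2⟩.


|primitive collections| = 14. Relations:

  {1,5}:  v_{1} + v_{5} = 0  →  sig = ⟨2 | 0⟩
  {3,6}:  v_{3} + v_{6} = 0  →  sig = ⟨2 | 0⟩
  {0,1}:  v_{0} + v_{1} = v_{4}  →  sig = ⟨2 | 1⟩
  {0,5}:  v_{0} + v_{5} = v_{3}  →  sig = ⟨2 | 1⟩
  {0,6}:  v_{0} + v_{6} = v_{1}  →  sig = ⟨2 | 1⟩
  {1,2}:  v_{1} + v_{2} = v_{3}  →  sig = ⟨2 | 1⟩
  {1,3}:  v_{1} + v_{3} = v_{0}  →  sig = ⟨2 | 1⟩
  {2,6}:  v_{2} + v_{6} = v_{5}  →  sig = ⟨2 | 1⟩
  {3,5}:  v_{3} + v_{5} = v_{2}  →  sig = ⟨2 | 1⟩
  {4,5}:  v_{4} + v_{5} = v_{0}  →  sig = ⟨2 | 1⟩
  {2,4}:  v_{2} + v_{4} = v_{0} + v_{3}  →  sig = ⟨2 | 1 1⟩
  {0,2}:  v_{0} + v_{2} = 2·v_{3}  →  sig = ⟨2 | 2⟩
  {3,4}:  v_{3} + v_{4} = 2·v_{0}  →  sig = ⟨2 | 2⟩
  {4,6}:  v_{4} + v_{6} = 2·v_{1}  →  sig = ⟨2 | 2⟩

so the primitive-relation signature multiset is
{ ⟨2 | 0⟩ ×2,  ⟨2 | 1⟩ ×8,  ⟨2 | 1 1⟩,  ⟨2 | 2⟩ ×3 }


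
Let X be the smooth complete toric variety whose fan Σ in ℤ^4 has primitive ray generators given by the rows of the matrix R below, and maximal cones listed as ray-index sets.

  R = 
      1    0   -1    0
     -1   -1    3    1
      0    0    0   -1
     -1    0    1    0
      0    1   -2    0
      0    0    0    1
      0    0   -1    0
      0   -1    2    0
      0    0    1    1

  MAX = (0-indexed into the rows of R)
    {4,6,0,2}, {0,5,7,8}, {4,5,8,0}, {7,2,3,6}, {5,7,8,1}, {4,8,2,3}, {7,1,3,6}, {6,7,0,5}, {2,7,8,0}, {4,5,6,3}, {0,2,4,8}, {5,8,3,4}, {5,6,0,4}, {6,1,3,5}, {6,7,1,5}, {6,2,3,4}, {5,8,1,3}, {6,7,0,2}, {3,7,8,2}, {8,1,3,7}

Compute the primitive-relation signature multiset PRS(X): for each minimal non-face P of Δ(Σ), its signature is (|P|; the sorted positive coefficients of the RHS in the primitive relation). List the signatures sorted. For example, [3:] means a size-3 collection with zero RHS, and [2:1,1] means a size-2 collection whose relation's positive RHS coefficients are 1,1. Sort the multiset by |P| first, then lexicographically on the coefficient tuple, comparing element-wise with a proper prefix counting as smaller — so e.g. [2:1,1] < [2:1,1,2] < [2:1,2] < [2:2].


Minimal non-faces — 8 found among 9 rays, 20 max cones:

  {0,3}:  v_{0} + v_{3} = 0 — sig = [2:]
  {2,5}:  v_{2} + v_{5} = 0 — sig = [2:]
  {4,7}:  v_{4} + v_{7} = 0 — sig = [2:]
  {6,8}:  v_{6} + v_{8} = v_{5} — sig = [2:1]
  {0,1}:  v_{0} + v_{1} = v_{5} + v_{7} — sig = [2:1,1]
  {1,2}:  v_{1} + v_{2} = v_{3} + v_{7} — sig = [2:1,1]
  {1,4}:  v_{1} + v_{4} = v_{3} + v_{5} — sig = [2:1,1]
  {3,5,7}:  v_{3} + v_{5} + v_{7} = v_{1} — sig = [3:1]

Hence PRS(X_Σ) =
[[2:], [2:], [2:], [2:1], [2:1,1], [2:1,1], [2:1,1], [3:1]]


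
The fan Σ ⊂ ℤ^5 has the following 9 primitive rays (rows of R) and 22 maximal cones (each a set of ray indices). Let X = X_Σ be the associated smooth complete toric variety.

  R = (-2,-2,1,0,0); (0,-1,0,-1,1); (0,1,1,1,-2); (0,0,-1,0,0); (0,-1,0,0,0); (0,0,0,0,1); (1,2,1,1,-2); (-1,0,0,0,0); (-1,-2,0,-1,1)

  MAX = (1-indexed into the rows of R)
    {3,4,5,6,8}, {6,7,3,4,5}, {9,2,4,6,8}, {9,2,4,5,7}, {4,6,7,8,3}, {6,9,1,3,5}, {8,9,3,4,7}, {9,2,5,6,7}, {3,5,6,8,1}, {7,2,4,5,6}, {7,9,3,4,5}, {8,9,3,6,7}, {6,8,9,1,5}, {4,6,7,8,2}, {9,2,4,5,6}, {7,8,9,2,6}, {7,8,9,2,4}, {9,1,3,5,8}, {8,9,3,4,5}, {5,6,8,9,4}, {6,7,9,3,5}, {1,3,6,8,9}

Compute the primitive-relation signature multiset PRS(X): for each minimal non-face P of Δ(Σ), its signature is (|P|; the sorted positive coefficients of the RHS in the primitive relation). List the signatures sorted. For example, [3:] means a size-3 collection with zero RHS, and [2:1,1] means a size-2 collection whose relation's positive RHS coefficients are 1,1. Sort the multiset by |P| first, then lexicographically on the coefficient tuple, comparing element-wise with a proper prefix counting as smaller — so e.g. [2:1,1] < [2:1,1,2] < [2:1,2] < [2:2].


Primitive collections (9):

  {2,3}:  v_{2} + v_{3} = v_{7} + v_{9} — sig = [2:1,1]
  {1,2}:  v_{1} + v_{2} = v_{3} + v_{6} + 2·v_{9} — sig = [2:1,1,2]
  {1,7}:  v_{1} + v_{7} = 2·v_{3} + v_{6} + v_{9} — sig = [2:1,1,2]
  {1,4}:  v_{1} + v_{4} = 2·v_{5} + 2·v_{8} — sig = [2:2,2]
  {2,5,8}:  v_{2} + v_{5} + v_{8} = v_{9} — sig = [3:1]
  {5,7,8}:  v_{5} + v_{7} + v_{8} = v_{3} — sig = [3:1]
  {4,6,7,9}:  v_{4} + v_{6} + v_{7} + v_{9} = 0 — sig = [4:]
  {3,4,6,9}:  v_{3} + v_{4} + v_{6} + v_{9} = v_{5} + v_{8} — sig = [4:1,1]
  {3,5,6,8,9}:  v_{3} + v_{5} + v_{6} + v_{8} + v_{9} = v_{1} — sig = [5:1]

Signatures (|P|; sorted positive RHS coefficients), sorted:
    |P|=2: 4 collections, coeffs (1,1), (1,1,2), (1,1,2), (2,2)
    |P|=3: 2 collections, coeffs (1), (1)
    |P|=4: 2 collections, coeffs (), (1,1)
    |P|=5: 1 collection, coeffs (1)


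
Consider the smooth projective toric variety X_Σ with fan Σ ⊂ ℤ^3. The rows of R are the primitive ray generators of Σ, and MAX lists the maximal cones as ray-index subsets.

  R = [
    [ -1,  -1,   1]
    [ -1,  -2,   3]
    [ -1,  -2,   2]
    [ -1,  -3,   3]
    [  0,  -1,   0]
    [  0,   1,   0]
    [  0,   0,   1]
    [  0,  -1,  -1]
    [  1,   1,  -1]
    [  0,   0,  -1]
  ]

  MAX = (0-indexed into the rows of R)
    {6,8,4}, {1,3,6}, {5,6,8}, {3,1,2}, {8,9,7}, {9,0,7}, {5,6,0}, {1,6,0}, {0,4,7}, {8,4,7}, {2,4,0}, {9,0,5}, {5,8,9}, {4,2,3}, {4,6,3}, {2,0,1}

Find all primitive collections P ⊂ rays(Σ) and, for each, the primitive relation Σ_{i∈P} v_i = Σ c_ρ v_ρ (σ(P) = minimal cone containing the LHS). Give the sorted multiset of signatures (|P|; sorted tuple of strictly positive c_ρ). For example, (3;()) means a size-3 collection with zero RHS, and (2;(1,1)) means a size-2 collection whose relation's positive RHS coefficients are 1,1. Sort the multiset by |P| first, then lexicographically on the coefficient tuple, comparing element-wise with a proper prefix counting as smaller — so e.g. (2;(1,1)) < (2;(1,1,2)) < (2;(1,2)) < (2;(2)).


22 minimal non-faces of Δ(Σ) (on 10 rays):

  {0,8}:  v_{0} + v_{8} = 0  →  sig = (2;())
  {4,5}:  v_{4} + v_{5} = 0  →  sig = (2;())
  {6,9}:  v_{6} + v_{9} = 0  →  sig = (2;())
  {1,4}:  v_{1} + v_{4} = v_{3}  →  sig = (2;(1))
  {1,9}:  v_{1} + v_{9} = v_{2}  →  sig = (2;(1))
  {2,6}:  v_{2} + v_{6} = v_{1}  →  sig = (2;(1))
  {3,5}:  v_{3} + v_{5} = v_{1}  →  sig = (2;(1))
  {4,9}:  v_{4} + v_{9} = v_{7}  →  sig = (2;(1))
  {5,7}:  v_{5} + v_{7} = v_{9}  →  sig = (2;(1))
  {6,7}:  v_{6} + v_{7} = v_{4}  →  sig = (2;(1))
  {1,7}:  v_{1} + v_{7} = v_{2} + v_{4}  →  sig = (2;(1,1))
  {2,5}:  v_{2} + v_{5} = v_{0} + v_{6}  →  sig = (2;(1,1))
  {2,8}:  v_{2} + v_{8} = v_{4} + v_{6}  →  sig = (2;(1,1))
  {2,9}:  v_{2} + v_{9} = v_{0} + v_{4}  →  sig = (2;(1,1))
  {3,9}:  v_{3} + v_{9} = v_{2} + v_{4}  →  sig = (2;(1,1))
  {1,5}:  v_{1} + v_{5} = v_{0} + 2·v_{6}  →  sig = (2;(1,2))
  {1,8}:  v_{1} + v_{8} = v_{4} + 2·v_{6}  →  sig = (2;(1,2))
  {2,7}:  v_{2} + v_{7} = v_{0} + 2·v_{4}  →  sig = (2;(1,2))
  {3,7}:  v_{3} + v_{7} = v_{2} + 2·v_{4}  →  sig = (2;(1,2))
  {0,3}:  v_{0} + v_{3} = 2·v_{2}  →  sig = (2;(2))
  {3,8}:  v_{3} + v_{8} = 2·v_{4} + 2·v_{6}  →  sig = (2;(2,2))
  {0,4,6}:  v_{0} + v_{4} + v_{6} = v_{2}  →  sig = (3;(1))

Hence PRS(X_Σ) =
[(2;()), (2;()), (2;()), (2;(1)), (2;(1)), (2;(1)), (2;(1)), (2;(1)), (2;(1)), (2;(1)), (2;(1,1)), (2;(1,1)), (2;(1,1)), (2;(1,1)), (2;(1,1)), (2;(1,2)), (2;(1,2)), (2;(1,2)), (2;(1,2)), (2;(2)), (2;(2,2)), (3;(1))]


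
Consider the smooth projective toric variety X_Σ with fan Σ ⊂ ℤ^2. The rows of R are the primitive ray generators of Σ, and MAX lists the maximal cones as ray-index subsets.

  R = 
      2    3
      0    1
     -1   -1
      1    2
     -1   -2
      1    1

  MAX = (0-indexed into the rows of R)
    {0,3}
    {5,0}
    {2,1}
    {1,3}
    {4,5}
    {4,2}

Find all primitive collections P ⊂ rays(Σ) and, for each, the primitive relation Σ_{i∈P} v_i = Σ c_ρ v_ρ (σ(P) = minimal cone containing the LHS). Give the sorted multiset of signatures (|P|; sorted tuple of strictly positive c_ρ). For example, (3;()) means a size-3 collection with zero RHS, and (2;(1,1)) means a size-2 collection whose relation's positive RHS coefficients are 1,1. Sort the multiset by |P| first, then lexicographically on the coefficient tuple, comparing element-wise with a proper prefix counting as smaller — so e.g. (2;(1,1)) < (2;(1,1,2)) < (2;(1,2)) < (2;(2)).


Σ has 9 primitive collections:

  • {2,5}:  v_{2} + v_{5} = 0  ⇒ sig = (2;())
  • {3,4}:  v_{3} + v_{4} = 0  ⇒ sig = (2;())
  • {0,2}:  v_{0} + v_{2} = v_{3}  ⇒ sig = (2;(1))
  • {0,4}:  v_{0} + v_{4} = v_{5}  ⇒ sig = (2;(1))
  • {1,4}:  v_{1} + v_{4} = v_{2}  ⇒ sig = (2;(1))
  • {1,5}:  v_{1} + v_{5} = v_{3}  ⇒ sig = (2;(1))
  • {2,3}:  v_{2} + v_{3} = v_{1}  ⇒ sig = (2;(1))
  • {3,5}:  v_{3} + v_{5} = v_{0}  ⇒ sig = (2;(1))
  • {0,1}:  v_{0} + v_{1} = 2·v_{3}  ⇒ sig = (2;(2))

Hence PRS(X_Σ) =
[(2;()), (2;()), (2;(1)), (2;(1)), (2;(1)), (2;(1)), (2;(1)), (2;(1)), (2;(2))]


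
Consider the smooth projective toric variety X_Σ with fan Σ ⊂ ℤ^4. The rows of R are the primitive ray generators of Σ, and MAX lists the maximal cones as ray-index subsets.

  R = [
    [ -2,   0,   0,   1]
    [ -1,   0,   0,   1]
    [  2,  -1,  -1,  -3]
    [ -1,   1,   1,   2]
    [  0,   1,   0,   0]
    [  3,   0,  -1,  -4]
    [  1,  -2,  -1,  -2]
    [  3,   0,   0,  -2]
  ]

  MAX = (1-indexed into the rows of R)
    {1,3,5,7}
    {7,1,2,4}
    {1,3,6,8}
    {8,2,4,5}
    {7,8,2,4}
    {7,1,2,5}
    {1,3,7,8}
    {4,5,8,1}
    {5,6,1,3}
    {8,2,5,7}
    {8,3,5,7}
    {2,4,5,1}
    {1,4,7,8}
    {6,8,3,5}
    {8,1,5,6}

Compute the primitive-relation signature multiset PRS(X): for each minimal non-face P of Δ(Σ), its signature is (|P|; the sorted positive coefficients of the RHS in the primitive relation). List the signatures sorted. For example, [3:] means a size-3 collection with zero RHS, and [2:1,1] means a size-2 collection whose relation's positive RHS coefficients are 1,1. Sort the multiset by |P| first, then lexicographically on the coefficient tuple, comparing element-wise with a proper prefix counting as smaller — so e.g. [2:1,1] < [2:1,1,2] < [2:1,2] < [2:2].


The 9 primitive collections of Σ (r=8, n=4):

  • {2,3}:  v_{2} + v_{3} = v_{5} + v_{7}  ⇒ sig = [2:1,1]
  • {2,6}:  v_{2} + v_{6} = v_{3} + v_{5}  ⇒ sig = [2:1,1]
  • {3,4}:  v_{3} + v_{4} = v_{1} + v_{8}  ⇒ sig = [2:1,1]
  • {4,6}:  v_{4} + v_{6} = 2·v_{1} + v_{5} + 2·v_{8}  ⇒ sig = [2:1,2,2]
  • {6,7}:  v_{6} + v_{7} = 2·v_{3}  ⇒ sig = [2:2]
  • {1,2,8}:  v_{1} + v_{2} + v_{8} = 0  ⇒ sig = [3:]
  • {4,5,7}:  v_{4} + v_{5} + v_{7} = 0  ⇒ sig = [3:]
  • {1,3,5,8}:  v_{1} + v_{3} + v_{5} + v_{8} = v_{6}  ⇒ sig = [4:1]
  • {1,5,7,8}:  v_{1} + v_{5} + v_{7} + v_{8} = v_{3}  ⇒ sig = [4:1]

Signatures (|P|; sorted positive RHS coefficients), sorted:
[[2:1,1], [2:1,1], [2:1,1], [2:1,2,2], [2:2], [3:], [3:], [4:1], [4:1]]


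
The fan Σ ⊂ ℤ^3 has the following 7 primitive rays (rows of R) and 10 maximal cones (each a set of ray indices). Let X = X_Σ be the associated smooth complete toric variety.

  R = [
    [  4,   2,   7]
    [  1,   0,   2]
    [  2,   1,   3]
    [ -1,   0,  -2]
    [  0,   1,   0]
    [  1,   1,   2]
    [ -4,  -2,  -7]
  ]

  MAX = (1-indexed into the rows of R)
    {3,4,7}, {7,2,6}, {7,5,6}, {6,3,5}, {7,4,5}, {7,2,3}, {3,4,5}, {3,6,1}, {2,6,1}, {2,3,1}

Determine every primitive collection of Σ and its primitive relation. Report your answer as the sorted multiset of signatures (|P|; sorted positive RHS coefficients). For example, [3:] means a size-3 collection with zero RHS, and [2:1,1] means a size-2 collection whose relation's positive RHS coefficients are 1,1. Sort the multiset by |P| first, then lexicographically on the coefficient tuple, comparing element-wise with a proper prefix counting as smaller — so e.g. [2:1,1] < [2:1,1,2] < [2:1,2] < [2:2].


|primitive collections| = 9. Relations:

  {1,7}:  v_{1} + v_{7} = 0 — sig = [2:]
  {2,4}:  v_{2} + v_{4} = 0 — sig = [2:]
  {2,5}:  v_{2} + v_{5} = v_{6} — sig = [2:1]
  {4,6}:  v_{4} + v_{6} = v_{5} — sig = [2:1]
  {1,4}:  v_{1} + v_{4} = v_{3} + v_{6} — sig = [2:1,1]
  {1,5}:  v_{1} + v_{5} = v_{3} + 2·v_{6} — sig = [2:1,2]
  {2,3,6}:  v_{2} + v_{3} + v_{6} = v_{1} — sig = [3:1]
  {3,6,7}:  v_{3} + v_{6} + v_{7} = v_{4} — sig = [3:1]
  {3,5,7}:  v_{3} + v_{5} + v_{7} = 2·v_{4} — sig = [3:2]

Sorted signature multiset PRS(X):
[[2:], [2:], [2:1], [2:1], [2:1,1], [2:1,2], [3:1], [3:1], [3:2]]


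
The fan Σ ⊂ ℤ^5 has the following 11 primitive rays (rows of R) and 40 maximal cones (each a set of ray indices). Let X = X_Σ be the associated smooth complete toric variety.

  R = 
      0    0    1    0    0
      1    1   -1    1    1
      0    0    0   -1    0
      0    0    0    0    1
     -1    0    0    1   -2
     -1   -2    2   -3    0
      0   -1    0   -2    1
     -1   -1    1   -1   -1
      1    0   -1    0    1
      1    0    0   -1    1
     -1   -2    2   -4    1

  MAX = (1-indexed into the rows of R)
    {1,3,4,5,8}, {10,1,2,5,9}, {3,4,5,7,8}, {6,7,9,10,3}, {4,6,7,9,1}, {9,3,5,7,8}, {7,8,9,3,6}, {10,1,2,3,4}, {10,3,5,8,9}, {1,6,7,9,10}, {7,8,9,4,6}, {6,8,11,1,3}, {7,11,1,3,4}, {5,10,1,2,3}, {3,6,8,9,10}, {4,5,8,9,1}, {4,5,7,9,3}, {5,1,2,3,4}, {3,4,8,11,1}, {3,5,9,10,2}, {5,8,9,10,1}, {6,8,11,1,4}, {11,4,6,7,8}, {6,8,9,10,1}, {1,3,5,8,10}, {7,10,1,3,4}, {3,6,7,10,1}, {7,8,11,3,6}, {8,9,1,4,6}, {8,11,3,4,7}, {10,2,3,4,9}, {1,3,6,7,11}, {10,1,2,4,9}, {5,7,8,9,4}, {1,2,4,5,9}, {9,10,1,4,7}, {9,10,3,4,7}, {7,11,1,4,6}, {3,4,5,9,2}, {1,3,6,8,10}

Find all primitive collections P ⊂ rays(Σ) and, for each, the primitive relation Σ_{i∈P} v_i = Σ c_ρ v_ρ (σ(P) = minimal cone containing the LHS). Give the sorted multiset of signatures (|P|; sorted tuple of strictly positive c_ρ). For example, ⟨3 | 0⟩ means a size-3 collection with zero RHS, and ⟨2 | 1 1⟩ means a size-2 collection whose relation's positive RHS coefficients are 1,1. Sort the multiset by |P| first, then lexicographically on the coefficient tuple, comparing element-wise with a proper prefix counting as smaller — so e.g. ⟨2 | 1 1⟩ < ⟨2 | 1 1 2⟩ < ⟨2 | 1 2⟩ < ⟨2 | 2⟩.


Σ has 18 primitive collections:

  P={2,8}:  v_{2} + v_{8} = 0  ⟹  sig = ⟨2 | 0⟩
  P={2,6}:  v_{2} + v_{6} = v_{1} + v_{7}  ⟹  sig = ⟨2 | 1 1⟩
  P={2,7}:  v_{2} + v_{7} = v_{3} + v_{4} + v_{9}  ⟹  sig = ⟨2 | 1 1 1⟩
  P={2,11}:  v_{2} + v_{11} = v_{1} + v_{3} + v_{4} + v_{7}  ⟹  sig = ⟨2 | 1 1 1 1⟩
  P={5,11}:  v_{5} + v_{11} = v_{3} + v_{4} + 2·v_{8}  ⟹  sig = ⟨2 | 1 1 2⟩
  P={9,11}:  v_{9} + v_{11} = v_{1} + 2·v_{7}  ⟹  sig = ⟨2 | 1 2⟩
  P={10,11}:  v_{10} + v_{11} = 2·v_{1} + v_{3} + 2·v_{7}  ⟹  sig = ⟨2 | 1 2 2⟩
  P={5,6}:  v_{5} + v_{6} = 2·v_{8}  ⟹  sig = ⟨2 | 2⟩
  P={4,5,10}:  v_{4} + v_{5} + v_{10} = 0  ⟹  sig = ⟨3 | 0⟩
  P={1,3,9}:  v_{1} + v_{3} + v_{9} = v_{10}  ⟹  sig = ⟨3 | 1⟩
  P={1,5,7}:  v_{1} + v_{5} + v_{7} = v_{8}  ⟹  sig = ⟨3 | 1⟩
  P={1,7,8}:  v_{1} + v_{7} + v_{8} = v_{6}  ⟹  sig = ⟨3 | 1⟩
  P={3,4,6}:  v_{3} + v_{4} + v_{6} = v_{11}  ⟹  sig = ⟨3 | 1⟩
  P={4,8,10}:  v_{4} + v_{8} + v_{10} = v_{1} + v_{7}  ⟹  sig = ⟨3 | 1 1⟩
  P={5,7,10}:  v_{5} + v_{7} + v_{10} = v_{3} + v_{8} + v_{9}  ⟹  sig = ⟨3 | 1 1 1⟩
  P={7,8,10}:  v_{7} + v_{8} + v_{10} = v_{3} + v_{6} + v_{9}  ⟹  sig = ⟨3 | 1 1 1⟩
  P={4,6,10}:  v_{4} + v_{6} + v_{10} = 2·v_{1} + 2·v_{7}  ⟹  sig = ⟨3 | 2 2⟩
  P={3,4,8,9}:  v_{3} + v_{4} + v_{8} + v_{9} = v_{7}  ⟹  sig = ⟨4 | 1⟩

so the primitive-relation signature multiset is
    |P|=2: 8 collections, coeffs (), (1,1), (1,1,1), (1,1,1,1), (1,1,2), (1,2), (1,2,2), (2)
    |P|=3: 9 collections, coeffs (), (1), (1), (1), (1), (1,1), (1,1,1), (1,1,1), (2,2)
    |P|=4: 1 collection, coeffs (1)


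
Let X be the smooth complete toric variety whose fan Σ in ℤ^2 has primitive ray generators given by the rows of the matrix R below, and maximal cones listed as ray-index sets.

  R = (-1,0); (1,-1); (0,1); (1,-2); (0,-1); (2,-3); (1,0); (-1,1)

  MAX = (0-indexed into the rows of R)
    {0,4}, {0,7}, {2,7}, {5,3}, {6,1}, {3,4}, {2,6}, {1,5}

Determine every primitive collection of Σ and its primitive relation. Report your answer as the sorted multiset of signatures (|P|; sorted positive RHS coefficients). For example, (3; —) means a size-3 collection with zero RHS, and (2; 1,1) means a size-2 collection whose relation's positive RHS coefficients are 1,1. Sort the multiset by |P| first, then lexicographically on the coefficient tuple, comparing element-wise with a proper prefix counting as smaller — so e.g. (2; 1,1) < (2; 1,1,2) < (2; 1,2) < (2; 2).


Δ(Σ) — 8 vertices, 20 min non-faces:

  • {0,6}:  v_{0} + v_{6} = 0  ⇒ sig = (2; —)
  • {1,7}:  v_{1} + v_{7} = 0  ⇒ sig = (2; —)
  • {2,4}:  v_{2} + v_{4} = 0  ⇒ sig = (2; —)
  • {0,1}:  v_{0} + v_{1} = v_{4}  ⇒ sig = (2; 1)
  • {0,2}:  v_{0} + v_{2} = v_{7}  ⇒ sig = (2; 1)
  • {1,2}:  v_{1} + v_{2} = v_{6}  ⇒ sig = (2; 1)
  • {1,3}:  v_{1} + v_{3} = v_{5}  ⇒ sig = (2; 1)
  • {1,4}:  v_{1} + v_{4} = v_{3}  ⇒ sig = (2; 1)
  • {2,3}:  v_{2} + v_{3} = v_{1}  ⇒ sig = (2; 1)
  • {3,7}:  v_{3} + v_{7} = v_{4}  ⇒ sig = (2; 1)
  • {4,6}:  v_{4} + v_{6} = v_{1}  ⇒ sig = (2; 1)
  • {4,7}:  v_{4} + v_{7} = v_{0}  ⇒ sig = (2; 1)
  • {5,7}:  v_{5} + v_{7} = v_{3}  ⇒ sig = (2; 1)
  • {6,7}:  v_{6} + v_{7} = v_{2}  ⇒ sig = (2; 1)
  • {0,5}:  v_{0} + v_{5} = v_{3} + v_{4}  ⇒ sig = (2; 1,1)
  • {0,3}:  v_{0} + v_{3} = 2·v_{4}  ⇒ sig = (2; 2)
  • {2,5}:  v_{2} + v_{5} = 2·v_{1}  ⇒ sig = (2; 2)
  • {3,6}:  v_{3} + v_{6} = 2·v_{1}  ⇒ sig = (2; 2)
  • {4,5}:  v_{4} + v_{5} = 2·v_{3}  ⇒ sig = (2; 2)
  • {5,6}:  v_{5} + v_{6} = 3·v_{1}  ⇒ sig = (2; 3)

so the primitive-relation signature multiset is
{ (2; —) ×3,  (2; 1) ×11,  (2; 1,1),  (2; 2) ×4,  (2; 3) }


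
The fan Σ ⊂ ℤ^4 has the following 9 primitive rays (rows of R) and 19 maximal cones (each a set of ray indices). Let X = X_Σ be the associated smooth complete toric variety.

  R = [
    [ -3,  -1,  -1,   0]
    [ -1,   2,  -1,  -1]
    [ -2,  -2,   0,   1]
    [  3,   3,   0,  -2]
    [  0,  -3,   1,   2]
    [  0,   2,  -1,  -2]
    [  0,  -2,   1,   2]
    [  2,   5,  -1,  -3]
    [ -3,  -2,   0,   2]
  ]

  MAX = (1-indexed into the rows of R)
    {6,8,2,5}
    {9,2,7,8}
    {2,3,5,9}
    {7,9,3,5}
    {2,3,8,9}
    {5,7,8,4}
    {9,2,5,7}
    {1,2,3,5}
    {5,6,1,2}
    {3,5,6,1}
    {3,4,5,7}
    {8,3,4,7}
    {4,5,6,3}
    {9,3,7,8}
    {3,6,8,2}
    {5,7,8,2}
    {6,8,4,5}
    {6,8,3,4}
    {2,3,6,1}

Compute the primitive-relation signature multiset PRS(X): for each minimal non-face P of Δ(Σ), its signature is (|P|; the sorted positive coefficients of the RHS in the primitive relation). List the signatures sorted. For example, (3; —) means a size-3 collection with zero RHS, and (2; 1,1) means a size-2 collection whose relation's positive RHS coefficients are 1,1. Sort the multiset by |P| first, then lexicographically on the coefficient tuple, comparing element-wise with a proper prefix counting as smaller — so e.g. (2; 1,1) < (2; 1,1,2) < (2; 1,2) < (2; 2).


Primitive collections (12):

  P={6,7}:  v_{6} + v_{7} = 0 ; sig = (2; —)
  P={1,4}:  v_{1} + v_{4} = v_{6} ; sig = (2; 1)
  P={2,4}:  v_{2} + v_{4} = v_{8} ; sig = (2; 1)
  P={1,8}:  v_{1} + v_{8} = v_{2} + v_{6} ; sig = (2; 1,1)
  P={6,9}:  v_{6} + v_{9} = v_{2} + v_{3} ; sig = (2; 1,1)
  P={1,7}:  v_{1} + v_{7} = v_{2} + v_{3} + v_{5} ; sig = (2; 1,1,1)
  P={4,9}:  v_{4} + v_{9} = v_{3} + v_{7} + v_{8} ; sig = (2; 1,1,1)
  P={1,9}:  v_{1} + v_{9} = 2·v_{2} + 2·v_{3} + v_{5} ; sig = (2; 1,2,2)
  P={3,5,8}:  v_{3} + v_{5} + v_{8} = 0 ; sig = (3; —)
  P={2,3,7}:  v_{2} + v_{3} + v_{7} = v_{9} ; sig = (3; 1)
  P={5,8,9}:  v_{5} + v_{8} + v_{9} = v_{2} + v_{7} ; sig = (3; 1,1)
  P={2,3,5,6}:  v_{2} + v_{3} + v_{5} + v_{6} = v_{1} ; sig = (4; 1)

Signatures (|P|; sorted positive RHS coefficients), sorted:
[(2; —), (2; 1), (2; 1), (2; 1,1), (2; 1,1), (2; 1,1,1), (2; 1,1,1), (2; 1,2,2), (3; —), (3; 1), (3; 1,1), (4; 1)]


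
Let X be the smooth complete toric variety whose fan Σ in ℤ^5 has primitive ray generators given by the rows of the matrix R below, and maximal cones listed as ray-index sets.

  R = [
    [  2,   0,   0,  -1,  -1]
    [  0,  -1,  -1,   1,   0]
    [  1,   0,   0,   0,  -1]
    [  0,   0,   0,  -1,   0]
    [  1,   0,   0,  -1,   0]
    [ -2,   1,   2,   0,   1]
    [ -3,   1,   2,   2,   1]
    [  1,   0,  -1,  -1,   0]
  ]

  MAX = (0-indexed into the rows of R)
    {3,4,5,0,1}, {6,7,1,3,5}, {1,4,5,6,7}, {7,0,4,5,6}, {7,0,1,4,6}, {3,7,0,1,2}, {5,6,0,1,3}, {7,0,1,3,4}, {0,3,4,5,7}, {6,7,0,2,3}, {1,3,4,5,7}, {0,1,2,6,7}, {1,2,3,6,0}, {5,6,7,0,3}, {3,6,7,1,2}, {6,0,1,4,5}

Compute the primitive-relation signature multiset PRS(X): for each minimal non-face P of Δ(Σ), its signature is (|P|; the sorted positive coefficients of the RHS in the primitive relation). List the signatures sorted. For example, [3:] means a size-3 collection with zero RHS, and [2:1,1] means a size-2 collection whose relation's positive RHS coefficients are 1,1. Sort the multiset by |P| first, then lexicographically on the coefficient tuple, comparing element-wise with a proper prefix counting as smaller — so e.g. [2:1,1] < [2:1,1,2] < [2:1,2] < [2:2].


Minimal non-faces — 5 found among 8 rays, 16 max cones:

  • {2,4}:  v_{2} + v_{4} = v_{0}  so sig = [2:1]
  • {2,5}:  v_{2} + v_{5} = v_{0} + v_{3} + v_{6}  so sig = [2:1,1,1]
  • {3,4,6}:  v_{3} + v_{4} + v_{6} = v_{5}  so sig = [3:1]
  • {0,1,5,7}:  v_{0} + v_{1} + v_{5} + v_{7} = v_{4}  so sig = [4:1]
  • {0,1,3,6,7}:  v_{0} + v_{1} + v_{3} + v_{6} + v_{7} = 0  so sig = [5:]

Signatures (|P|; sorted positive RHS coefficients), sorted:
[[2:1], [2:1,1,1], [3:1], [4:1], [5:]]


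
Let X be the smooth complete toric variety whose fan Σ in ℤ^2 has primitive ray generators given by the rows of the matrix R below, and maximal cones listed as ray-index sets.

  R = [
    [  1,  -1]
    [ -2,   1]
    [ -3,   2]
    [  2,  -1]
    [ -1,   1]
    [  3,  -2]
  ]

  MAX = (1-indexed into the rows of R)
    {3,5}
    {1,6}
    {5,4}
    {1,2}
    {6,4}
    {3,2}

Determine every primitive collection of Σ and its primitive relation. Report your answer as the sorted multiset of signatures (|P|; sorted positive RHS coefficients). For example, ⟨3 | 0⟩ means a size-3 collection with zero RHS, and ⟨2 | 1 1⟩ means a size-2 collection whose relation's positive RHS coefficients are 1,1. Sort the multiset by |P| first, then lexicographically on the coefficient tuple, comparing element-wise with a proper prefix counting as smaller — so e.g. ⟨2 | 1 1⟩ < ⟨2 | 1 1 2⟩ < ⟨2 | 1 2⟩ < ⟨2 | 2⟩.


Primitive collections (9):

  • {1,5}:  v_{1} + v_{5} = 0 — sig = ⟨2 | 0⟩
  • {2,4}:  v_{2} + v_{4} = 0 — sig = ⟨2 | 0⟩
  • {3,6}:  v_{3} + v_{6} = 0 — sig = ⟨2 | 0⟩
  • {1,3}:  v_{1} + v_{3} = v_{2} — sig = ⟨2 | 1⟩
  • {1,4}:  v_{1} + v_{4} = v_{6} — sig = ⟨2 | 1⟩
  • {2,5}:  v_{2} + v_{5} = v_{3} — sig = ⟨2 | 1⟩
  • {2,6}:  v_{2} + v_{6} = v_{1} — sig = ⟨2 | 1⟩
  • {3,4}:  v_{3} + v_{4} = v_{5} — sig = ⟨2 | 1⟩
  • {5,6}:  v_{5} + v_{6} = v_{4} — sig = ⟨2 | 1⟩

Sorted signature multiset PRS(X):
{ ⟨2 | 0⟩ ×3,  ⟨2 | 1⟩ ×6 }


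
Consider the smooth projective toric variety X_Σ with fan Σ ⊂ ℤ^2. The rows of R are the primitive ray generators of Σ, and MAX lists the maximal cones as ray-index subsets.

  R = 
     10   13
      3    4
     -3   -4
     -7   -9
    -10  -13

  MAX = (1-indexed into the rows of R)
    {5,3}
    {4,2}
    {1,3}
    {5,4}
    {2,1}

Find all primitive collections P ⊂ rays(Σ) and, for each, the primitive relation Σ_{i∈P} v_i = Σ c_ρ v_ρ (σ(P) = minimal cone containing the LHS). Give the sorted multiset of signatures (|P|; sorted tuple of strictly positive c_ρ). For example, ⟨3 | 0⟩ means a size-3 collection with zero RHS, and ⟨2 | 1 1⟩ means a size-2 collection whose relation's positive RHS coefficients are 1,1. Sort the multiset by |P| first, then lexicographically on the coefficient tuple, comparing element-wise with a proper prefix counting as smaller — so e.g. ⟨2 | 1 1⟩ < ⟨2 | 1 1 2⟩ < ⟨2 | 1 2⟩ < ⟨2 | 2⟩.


|primitive collections| = 5. Relations:

  P = {1,5}:  v_{1} + v_{5} = 0  ⇒ sig = ⟨2 | 0⟩
  P = {2,3}:  v_{2} + v_{3} = 0  ⇒ sig = ⟨2 | 0⟩
  P = {1,4}:  v_{1} + v_{4} = v_{2}  ⇒ sig = ⟨2 | 1⟩
  P = {2,5}:  v_{2} + v_{5} = v_{4}  ⇒ sig = ⟨2 | 1⟩
  P = {3,4}:  v_{3} + v_{4} = v_{5}  ⇒ sig = ⟨2 | 1⟩

Sorted signature multiset PRS(X):
    |P|=2: 5 collections, coeffs (), (), (1), (1), (1)


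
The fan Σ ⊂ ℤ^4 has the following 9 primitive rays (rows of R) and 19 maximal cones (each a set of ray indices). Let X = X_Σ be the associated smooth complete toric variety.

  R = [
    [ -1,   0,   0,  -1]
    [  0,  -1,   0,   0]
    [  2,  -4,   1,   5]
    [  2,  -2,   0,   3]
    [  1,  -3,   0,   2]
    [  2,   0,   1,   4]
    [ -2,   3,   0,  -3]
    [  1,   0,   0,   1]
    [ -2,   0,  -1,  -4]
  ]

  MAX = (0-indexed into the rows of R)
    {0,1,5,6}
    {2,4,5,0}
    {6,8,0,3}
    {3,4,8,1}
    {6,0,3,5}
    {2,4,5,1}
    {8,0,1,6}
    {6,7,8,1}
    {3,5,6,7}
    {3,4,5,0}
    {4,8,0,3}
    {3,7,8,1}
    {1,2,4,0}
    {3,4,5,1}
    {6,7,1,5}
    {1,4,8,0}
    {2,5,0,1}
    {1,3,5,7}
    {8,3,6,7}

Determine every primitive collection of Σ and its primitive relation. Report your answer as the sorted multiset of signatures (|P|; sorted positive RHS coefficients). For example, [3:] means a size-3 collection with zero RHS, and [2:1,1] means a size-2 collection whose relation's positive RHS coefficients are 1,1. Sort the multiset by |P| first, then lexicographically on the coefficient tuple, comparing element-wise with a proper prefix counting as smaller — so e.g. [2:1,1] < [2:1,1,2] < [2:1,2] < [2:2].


11 minimal non-faces of Δ(Σ) (on 9 rays):

  {0,7}:  v_{0} + v_{7} = 0  ⟹  sig = [2:]
  {5,8}:  v_{5} + v_{8} = 0  ⟹  sig = [2:]
  {4,6}:  v_{4} + v_{6} = v_{0}  ⟹  sig = [2:1]
  {4,7}:  v_{4} + v_{7} = v_{1} + v_{3}  ⟹  sig = [2:1,1]
  {2,7}:  v_{2} + v_{7} = v_{1} + v_{4} + v_{5}  ⟹  sig = [2:1,1,1]
  {2,8}:  v_{2} + v_{8} = v_{0} + v_{1} + v_{4}  ⟹  sig = [2:1,1,1]
  {2,6}:  v_{2} + v_{6} = 2·v_{0} + v_{1} + v_{5}  ⟹  sig = [2:1,1,2]
  {2,3}:  v_{2} + v_{3} = 2·v_{4} + v_{5}  ⟹  sig = [2:1,2]
  {1,3,6}:  v_{1} + v_{3} + v_{6} = 0  ⟹  sig = [3:]
  {0,1,3}:  v_{0} + v_{1} + v_{3} = v_{4}  ⟹  sig = [3:1]
  {0,1,4,5}:  v_{0} + v_{1} + v_{4} + v_{5} = v_{2}  ⟹  sig = [4:1]

so the primitive-relation signature multiset is
{ [2:] ×2,  [2:1],  [2:1,1],  [2:1,1,1] ×2,  [2:1,1,2],  [2:1,2],  [3:],  [3:1],  [4:1] }


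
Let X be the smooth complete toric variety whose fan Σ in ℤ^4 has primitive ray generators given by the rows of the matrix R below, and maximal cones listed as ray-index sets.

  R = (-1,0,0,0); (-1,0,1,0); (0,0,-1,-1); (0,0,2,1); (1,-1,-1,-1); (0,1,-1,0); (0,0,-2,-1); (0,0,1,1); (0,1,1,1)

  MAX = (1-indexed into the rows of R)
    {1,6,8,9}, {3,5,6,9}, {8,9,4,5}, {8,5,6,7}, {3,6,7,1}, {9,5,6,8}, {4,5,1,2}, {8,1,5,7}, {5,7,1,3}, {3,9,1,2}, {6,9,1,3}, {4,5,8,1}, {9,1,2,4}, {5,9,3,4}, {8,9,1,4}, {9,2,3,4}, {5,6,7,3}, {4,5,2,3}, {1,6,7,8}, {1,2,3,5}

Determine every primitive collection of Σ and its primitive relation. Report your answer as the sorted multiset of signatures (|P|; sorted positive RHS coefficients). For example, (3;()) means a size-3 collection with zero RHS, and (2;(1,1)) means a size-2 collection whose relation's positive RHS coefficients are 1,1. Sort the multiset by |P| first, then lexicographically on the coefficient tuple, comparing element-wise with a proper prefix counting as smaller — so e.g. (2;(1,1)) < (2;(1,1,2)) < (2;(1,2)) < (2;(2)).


|primitive collections| = 11. Relations:

  • {3,8}:  v_{3} + v_{8} = 0  →  sig = (2;())
  • {4,7}:  v_{4} + v_{7} = 0  →  sig = (2;())
  • {4,6}:  v_{4} + v_{6} = v_{9}  →  sig = (2;(1))
  • {7,9}:  v_{7} + v_{9} = v_{6}  →  sig = (2;(1))
  • {2,7}:  v_{2} + v_{7} = v_{1} + v_{3}  →  sig = (2;(1,1))
  • {2,8}:  v_{2} + v_{8} = v_{1} + v_{4}  →  sig = (2;(1,1))
  • {2,6}:  v_{2} + v_{6} = v_{1} + v_{3} + v_{9}  →  sig = (2;(1,1,1))
  • {1,5,9}:  v_{1} + v_{5} + v_{9} = 0  →  sig = (3;())
  • {1,3,4}:  v_{1} + v_{3} + v_{4} = v_{2}  →  sig = (3;(1))
  • {1,5,6}:  v_{1} + v_{5} + v_{6} = v_{7}  →  sig = (3;(1))
  • {2,5,9}:  v_{2} + v_{5} + v_{9} = v_{3} + v_{4}  →  sig = (3;(1,1))

Hence PRS(X_Σ) =
    (2;())
    (2;())
    (2;(1))
    (2;(1))
    (2;(1,1))
    (2;(1,1))
    (2;(1,1,1))
    (3;())
    (3;(1))
    (3;(1))
    (3;(1,1))


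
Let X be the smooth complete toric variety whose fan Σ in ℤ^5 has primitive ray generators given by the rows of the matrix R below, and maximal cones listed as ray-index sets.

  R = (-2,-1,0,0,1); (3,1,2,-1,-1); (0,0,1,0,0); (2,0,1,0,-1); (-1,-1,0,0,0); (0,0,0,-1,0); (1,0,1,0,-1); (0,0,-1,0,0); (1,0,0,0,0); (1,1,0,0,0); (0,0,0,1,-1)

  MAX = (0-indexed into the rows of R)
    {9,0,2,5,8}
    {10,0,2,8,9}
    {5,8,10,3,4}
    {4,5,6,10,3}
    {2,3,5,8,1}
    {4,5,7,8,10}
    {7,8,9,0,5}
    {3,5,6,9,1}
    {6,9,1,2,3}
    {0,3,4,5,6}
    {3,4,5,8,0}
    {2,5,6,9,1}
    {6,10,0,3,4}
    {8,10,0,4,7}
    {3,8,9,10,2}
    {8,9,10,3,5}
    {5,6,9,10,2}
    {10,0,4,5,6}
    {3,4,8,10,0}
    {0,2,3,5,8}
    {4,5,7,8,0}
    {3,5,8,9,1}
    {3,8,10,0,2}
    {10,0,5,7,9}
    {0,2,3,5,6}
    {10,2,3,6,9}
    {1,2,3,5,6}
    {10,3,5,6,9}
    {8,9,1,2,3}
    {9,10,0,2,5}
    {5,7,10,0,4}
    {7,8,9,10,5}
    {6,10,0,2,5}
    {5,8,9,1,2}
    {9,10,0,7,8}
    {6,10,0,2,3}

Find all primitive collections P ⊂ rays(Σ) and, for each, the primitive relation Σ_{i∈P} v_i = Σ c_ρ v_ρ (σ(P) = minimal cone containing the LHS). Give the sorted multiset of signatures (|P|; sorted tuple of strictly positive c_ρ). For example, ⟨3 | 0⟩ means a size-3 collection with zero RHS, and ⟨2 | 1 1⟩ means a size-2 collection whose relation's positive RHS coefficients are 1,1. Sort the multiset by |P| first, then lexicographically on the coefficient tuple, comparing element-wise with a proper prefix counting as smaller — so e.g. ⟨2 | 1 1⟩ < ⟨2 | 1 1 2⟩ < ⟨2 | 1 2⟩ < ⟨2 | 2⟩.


|primitive collections| = 17. Relations:

  {2,7}:  v_{2} + v_{7} = 0  →  sig = ⟨2 | 0⟩
  {4,9}:  v_{4} + v_{9} = 0  →  sig = ⟨2 | 0⟩
  {6,8}:  v_{6} + v_{8} = v_{3}  →  sig = ⟨2 | 1⟩
  {2,4}:  v_{2} + v_{4} = v_{0} + v_{6}  →  sig = ⟨2 | 1 1⟩
  {1,4}:  v_{1} + v_{4} = v_{2} + v_{3} + v_{5}  →  sig = ⟨2 | 1 1 1⟩
  {1,7}:  v_{1} + v_{7} = v_{3} + v_{5} + v_{9}  →  sig = ⟨2 | 1 1 1⟩
  {6,7}:  v_{6} + v_{7} = v_{5} + v_{8} + v_{10}  →  sig = ⟨2 | 1 1 1⟩
  {0,1}:  v_{0} + v_{1} = 2·v_{2} + v_{5} + v_{8}  →  sig = ⟨2 | 1 1 2⟩
  {3,7}:  v_{3} + v_{7} = v_{5} + 2·v_{8} + v_{10}  →  sig = ⟨2 | 1 1 2⟩
  {1,10}:  v_{1} + v_{10} = 2·v_{6} + v_{9}  →  sig = ⟨2 | 1 2⟩
  {0,6,9}:  v_{0} + v_{6} + v_{9} = v_{2}  →  sig = ⟨3 | 1⟩
  {0,3,9}:  v_{0} + v_{3} + v_{9} = v_{2} + v_{8}  →  sig = ⟨3 | 1 1⟩
  {0,5,8,10}:  v_{0} + v_{5} + v_{8} + v_{10} = v_{4}  →  sig = ⟨4 | 1⟩
  {2,3,5,9}:  v_{2} + v_{3} + v_{5} + v_{9} = v_{1}  →  sig = ⟨4 | 1⟩
  {2,5,8,10}:  v_{2} + v_{5} + v_{8} + v_{10} = v_{6}  →  sig = ⟨4 | 1⟩
  {0,3,5,10}:  v_{0} + v_{3} + v_{5} + v_{10} = v_{4} + v_{6}  →  sig = ⟨4 | 1 1⟩
  {2,3,5,10}:  v_{2} + v_{3} + v_{5} + v_{10} = 2·v_{6}  →  sig = ⟨4 | 2⟩

Hence PRS(X_Σ) =
{ ⟨2 | 0⟩ ×2,  ⟨2 | 1⟩,  ⟨2 | 1 1⟩,  ⟨2 | 1 1 1⟩ ×3,  ⟨2 | 1 1 2⟩ ×2,  ⟨2 | 1 2⟩,  ⟨3 | 1⟩,  ⟨3 | 1 1⟩,  ⟨4 | 1⟩ ×3,  ⟨4 | 1 1⟩,  ⟨4 | 2⟩ }


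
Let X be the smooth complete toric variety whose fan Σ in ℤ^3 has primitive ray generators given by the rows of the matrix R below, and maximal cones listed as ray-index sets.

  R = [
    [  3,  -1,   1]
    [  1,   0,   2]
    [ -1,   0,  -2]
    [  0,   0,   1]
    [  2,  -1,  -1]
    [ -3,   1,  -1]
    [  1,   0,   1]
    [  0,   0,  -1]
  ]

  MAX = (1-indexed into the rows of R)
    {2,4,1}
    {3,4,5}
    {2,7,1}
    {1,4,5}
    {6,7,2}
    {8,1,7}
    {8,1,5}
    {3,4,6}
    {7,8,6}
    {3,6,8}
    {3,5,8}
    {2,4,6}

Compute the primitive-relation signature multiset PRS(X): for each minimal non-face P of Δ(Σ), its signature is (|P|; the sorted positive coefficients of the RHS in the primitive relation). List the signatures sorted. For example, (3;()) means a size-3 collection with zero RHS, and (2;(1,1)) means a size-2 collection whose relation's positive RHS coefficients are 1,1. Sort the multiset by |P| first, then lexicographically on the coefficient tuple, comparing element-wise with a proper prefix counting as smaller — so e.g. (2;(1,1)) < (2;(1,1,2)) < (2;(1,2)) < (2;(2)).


Primitive collections (10):

  P={1,6}:  v_{1} + v_{6} = 0  so sig = (2;())
  P={2,3}:  v_{2} + v_{3} = 0  so sig = (2;())
  P={4,8}:  v_{4} + v_{8} = 0  so sig = (2;())
  P={1,3}:  v_{1} + v_{3} = v_{5}  so sig = (2;(1))
  P={2,5}:  v_{2} + v_{5} = v_{1}  so sig = (2;(1))
  P={2,8}:  v_{2} + v_{8} = v_{7}  so sig = (2;(1))
  P={3,7}:  v_{3} + v_{7} = v_{8}  so sig = (2;(1))
  P={4,7}:  v_{4} + v_{7} = v_{2}  so sig = (2;(1))
  P={5,6}:  v_{5} + v_{6} = v_{3}  so sig = (2;(1))
  P={5,7}:  v_{5} + v_{7} = v_{1} + v_{8}  so sig = (2;(1,1))

Signatures (|P|; sorted positive RHS coefficients), sorted:
    (2;())
    (2;())
    (2;())
    (2;(1))
    (2;(1))
    (2;(1))
    (2;(1))
    (2;(1))
    (2;(1))
    (2;(1,1))


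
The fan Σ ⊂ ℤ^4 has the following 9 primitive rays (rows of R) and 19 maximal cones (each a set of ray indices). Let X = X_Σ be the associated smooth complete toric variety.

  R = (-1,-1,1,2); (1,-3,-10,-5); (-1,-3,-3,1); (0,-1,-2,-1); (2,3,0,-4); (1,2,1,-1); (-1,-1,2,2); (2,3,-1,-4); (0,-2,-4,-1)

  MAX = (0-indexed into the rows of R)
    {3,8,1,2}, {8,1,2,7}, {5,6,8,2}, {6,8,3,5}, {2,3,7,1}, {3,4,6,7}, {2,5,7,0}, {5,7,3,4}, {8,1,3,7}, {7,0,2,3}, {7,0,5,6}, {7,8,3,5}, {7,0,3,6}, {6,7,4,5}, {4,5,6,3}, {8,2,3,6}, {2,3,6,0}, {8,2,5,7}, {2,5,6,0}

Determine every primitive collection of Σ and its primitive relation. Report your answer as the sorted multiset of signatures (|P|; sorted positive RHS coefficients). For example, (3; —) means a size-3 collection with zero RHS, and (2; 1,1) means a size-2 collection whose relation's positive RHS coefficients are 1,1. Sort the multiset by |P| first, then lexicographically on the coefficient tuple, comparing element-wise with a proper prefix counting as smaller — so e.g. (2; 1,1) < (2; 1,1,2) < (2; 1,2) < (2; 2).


|primitive collections| = 14. Relations:

  {0,8}:  v_{0} + v_{8} = v_{2} — sig = (2; 1)
  {0,4}:  v_{0} + v_{4} = v_{6} + v_{7} — sig = (2; 1,1)
  {1,4}:  v_{1} + v_{4} = 3·v_{3} + v_{5} + v_{7} + v_{8} — sig = (2; 1,1,1,3)
  {0,1}:  v_{0} + v_{1} = 2·v_{2} + v_{3} + v_{7} — sig = (2; 1,1,2)
  {1,5}:  v_{1} + v_{5} = v_{7} + 2·v_{8} — sig = (2; 1,2)
  {1,6}:  v_{1} + v_{6} = 2·v_{3} + v_{8} — sig = (2; 1,2)
  {2,4}:  v_{2} + v_{4} = 2·v_{3} + v_{5} — sig = (2; 1,2)
  {4,8}:  v_{4} + v_{8} = 3·v_{3} + 2·v_{5} — sig = (2; 2,3)
  {0,3,5}:  v_{0} + v_{3} + v_{5} = 0 — sig = (3; —)
  {2,3,5}:  v_{2} + v_{3} + v_{5} = v_{8} — sig = (3; 1)
  {2,6,7}:  v_{2} + v_{6} + v_{7} = v_{3} — sig = (3; 1)
  {6,7,8}:  v_{6} + v_{7} + v_{8} = 2·v_{3} + v_{5} — sig = (3; 1,2)
  {2,3,7,8}:  v_{2} + v_{3} + v_{7} + v_{8} = v_{1} — sig = (4; 1)
  {3,5,6,7}:  v_{3} + v_{5} + v_{6} + v_{7} = v_{4} — sig = (4; 1)

Sorted signature multiset PRS(X):
[(2; 1), (2; 1,1), (2; 1,1,1,3), (2; 1,1,2), (2; 1,2), (2; 1,2), (2; 1,2), (2; 2,3), (3; —), (3; 1), (3; 1), (3; 1,2), (4; 1), (4; 1)]


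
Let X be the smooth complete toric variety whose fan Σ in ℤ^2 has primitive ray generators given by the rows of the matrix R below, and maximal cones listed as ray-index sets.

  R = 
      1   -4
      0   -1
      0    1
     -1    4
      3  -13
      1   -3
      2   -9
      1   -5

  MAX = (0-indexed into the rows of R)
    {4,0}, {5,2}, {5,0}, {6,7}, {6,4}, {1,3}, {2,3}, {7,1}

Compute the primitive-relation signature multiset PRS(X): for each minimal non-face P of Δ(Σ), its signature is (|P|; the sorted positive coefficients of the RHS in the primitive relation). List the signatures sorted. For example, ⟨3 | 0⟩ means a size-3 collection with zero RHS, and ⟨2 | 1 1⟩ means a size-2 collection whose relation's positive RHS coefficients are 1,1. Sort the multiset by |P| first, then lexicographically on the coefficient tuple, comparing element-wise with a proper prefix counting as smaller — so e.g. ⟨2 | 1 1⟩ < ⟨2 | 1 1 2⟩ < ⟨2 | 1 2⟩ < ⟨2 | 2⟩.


Σ has 20 primitive collections:

  {0,3}:  v_{0} + v_{3} = 0  →  sig = ⟨2 | 0⟩
  {1,2}:  v_{1} + v_{2} = 0  →  sig = ⟨2 | 0⟩
  {0,1}:  v_{0} + v_{1} = v_{7}  →  sig = ⟨2 | 1⟩
  {0,2}:  v_{0} + v_{2} = v_{5}  →  sig = ⟨2 | 1⟩
  {0,6}:  v_{0} + v_{6} = v_{4}  →  sig = ⟨2 | 1⟩
  {0,7}:  v_{0} + v_{7} = v_{6}  →  sig = ⟨2 | 1⟩
  {1,5}:  v_{1} + v_{5} = v_{0}  →  sig = ⟨2 | 1⟩
  {2,7}:  v_{2} + v_{7} = v_{0}  →  sig = ⟨2 | 1⟩
  {3,4}:  v_{3} + v_{4} = v_{6}  →  sig = ⟨2 | 1⟩
  {3,5}:  v_{3} + v_{5} = v_{2}  →  sig = ⟨2 | 1⟩
  {3,6}:  v_{3} + v_{6} = v_{7}  →  sig = ⟨2 | 1⟩
  {3,7}:  v_{3} + v_{7} = v_{1}  →  sig = ⟨2 | 1⟩
  {1,4}:  v_{1} + v_{4} = v_{6} + v_{7}  →  sig = ⟨2 | 1 1⟩
  {1,6}:  v_{1} + v_{6} = 2·v_{7}  →  sig = ⟨2 | 2⟩
  {2,6}:  v_{2} + v_{6} = 2·v_{0}  →  sig = ⟨2 | 2⟩
  {4,7}:  v_{4} + v_{7} = 2·v_{6}  →  sig = ⟨2 | 2⟩
  {5,7}:  v_{5} + v_{7} = 2·v_{0}  →  sig = ⟨2 | 2⟩
  {2,4}:  v_{2} + v_{4} = 3·v_{0}  →  sig = ⟨2 | 3⟩
  {5,6}:  v_{5} + v_{6} = 3·v_{0}  →  sig = ⟨2 | 3⟩
  {4,5}:  v_{4} + v_{5} = 4·v_{0}  →  sig = ⟨2 | 4⟩

Hence PRS(X_Σ) =
    |P|=2: 20 collections, coeffs (), (), (1), (1), (1), (1), (1), (1), (1), (1), (1), (1), (1,1), (2), (2), (2), (2), (3), (3), (4)


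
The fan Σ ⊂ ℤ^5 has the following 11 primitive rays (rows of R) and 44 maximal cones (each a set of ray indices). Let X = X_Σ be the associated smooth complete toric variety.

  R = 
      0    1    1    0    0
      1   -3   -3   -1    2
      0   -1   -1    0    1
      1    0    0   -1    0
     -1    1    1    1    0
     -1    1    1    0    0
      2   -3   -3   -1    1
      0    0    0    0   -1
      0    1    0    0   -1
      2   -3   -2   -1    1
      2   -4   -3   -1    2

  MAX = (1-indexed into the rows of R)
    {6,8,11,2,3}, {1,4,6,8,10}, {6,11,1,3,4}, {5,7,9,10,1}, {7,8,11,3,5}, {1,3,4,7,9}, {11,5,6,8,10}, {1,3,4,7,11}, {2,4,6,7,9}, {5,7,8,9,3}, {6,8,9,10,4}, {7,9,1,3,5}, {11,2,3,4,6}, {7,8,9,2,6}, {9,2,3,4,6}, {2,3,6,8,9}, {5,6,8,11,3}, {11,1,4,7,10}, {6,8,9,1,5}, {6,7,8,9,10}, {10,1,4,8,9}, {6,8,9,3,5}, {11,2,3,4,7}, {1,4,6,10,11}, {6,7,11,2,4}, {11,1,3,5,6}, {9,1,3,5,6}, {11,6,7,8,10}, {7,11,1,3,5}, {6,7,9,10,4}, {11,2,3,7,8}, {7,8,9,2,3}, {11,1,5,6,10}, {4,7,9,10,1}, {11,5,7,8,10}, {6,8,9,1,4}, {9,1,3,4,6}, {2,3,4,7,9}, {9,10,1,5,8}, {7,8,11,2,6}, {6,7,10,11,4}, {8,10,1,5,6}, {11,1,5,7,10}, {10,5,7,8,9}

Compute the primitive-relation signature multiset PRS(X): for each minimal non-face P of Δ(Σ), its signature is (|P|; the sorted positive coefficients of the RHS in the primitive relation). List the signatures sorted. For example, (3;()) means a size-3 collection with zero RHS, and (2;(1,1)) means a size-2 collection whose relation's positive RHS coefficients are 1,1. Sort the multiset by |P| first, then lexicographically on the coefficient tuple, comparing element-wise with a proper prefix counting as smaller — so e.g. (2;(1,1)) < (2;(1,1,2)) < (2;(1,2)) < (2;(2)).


Σ has 18 primitive collections:

  P = {3,10}:  v_{3} + v_{10} = v_{11} — sig = (2;(1))
  P = {4,5}:  v_{4} + v_{5} = v_{1} — sig = (2;(1))
  P = {9,11}:  v_{9} + v_{11} = v_{7} — sig = (2;(1))
  P = {2,10}:  v_{2} + v_{10} = v_{6} + v_{7} + v_{11} — sig = (2;(1,1,1))
  P = {1,2}:  v_{1} + v_{2} = 2·v_{3} + v_{4} — sig = (2;(1,2))
  P = {2,5}:  v_{2} + v_{5} = 2·v_{3} — sig = (2;(2))
  P = {1,3,8}:  v_{1} + v_{3} + v_{8} = 0 — sig = (3;())
  P = {1,8,11}:  v_{1} + v_{8} + v_{11} = v_{10} — sig = (3;(1))
  P = {3,6,7}:  v_{3} + v_{6} + v_{7} = v_{2} — sig = (3;(1))
  P = {5,6,7}:  v_{5} + v_{6} + v_{7} = v_{3} — sig = (3;(1))
  P = {1,6,7}:  v_{1} + v_{6} + v_{7} = v_{3} + v_{4} — sig = (3;(1,1))
  P = {1,7,8}:  v_{1} + v_{7} + v_{8} = v_{9} + v_{10} — sig = (3;(1,1))
  P = {3,4,8}:  v_{3} + v_{4} + v_{8} = v_{6} + v_{9} + v_{10} — sig = (3;(1,1,1))
  P = {2,4,8}:  v_{2} + v_{4} + v_{8} = 2·v_{6} + v_{7} + v_{9} + v_{10} — sig = (3;(1,1,1,2))
  P = {4,8,11}:  v_{4} + v_{8} + v_{11} = v_{6} + v_{9} + 2·v_{10} — sig = (3;(1,1,2))
  P = {4,7,8}:  v_{4} + v_{7} + v_{8} = v_{6} + 2·v_{9} + 2·v_{10} — sig = (3;(1,2,2))
  P = {5,6,9,10}:  v_{5} + v_{6} + v_{9} + v_{10} = 0 — sig = (4;())
  P = {1,6,9,10}:  v_{1} + v_{6} + v_{9} + v_{10} = v_{4} — sig = (4;(1))

so the primitive-relation signature multiset is
[(2;(1)), (2;(1)), (2;(1)), (2;(1,1,1)), (2;(1,2)), (2;(2)), (3;()), (3;(1)), (3;(1)), (3;(1)), (3;(1,1)), (3;(1,1)), (3;(1,1,1)), (3;(1,1,1,2)), (3;(1,1,2)), (3;(1,2,2)), (4;()), (4;(1))]
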